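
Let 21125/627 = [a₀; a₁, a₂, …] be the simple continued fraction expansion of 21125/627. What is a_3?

Run the Euclidean algorithm, recording each quotient:
21125 ÷ 627 → quotient 33, remainder 434
627 ÷ 434 → quotient 1, remainder 193
434 ÷ 193 → quotient 2, remainder 48
193 ÷ 48 → quotient 4, remainder 1

4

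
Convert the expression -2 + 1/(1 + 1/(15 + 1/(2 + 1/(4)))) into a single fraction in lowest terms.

-157/148

a_0 = -2: -2/1
a_1 = 1: -1/1
a_2 = 15: -17/16
a_3 = 2: -35/33
a_4 = 4: -157/148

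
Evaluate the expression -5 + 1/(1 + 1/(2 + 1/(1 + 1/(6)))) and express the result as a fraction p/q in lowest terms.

-115/27

Start with 6.
1 + 1/(6/1) = 1 + 1/6 = 7/6
2 + 1/(7/6) = 2 + 6/7 = 20/7
1 + 1/(20/7) = 1 + 7/20 = 27/20
-5 + 1/(27/20) = -5 + 20/27 = -115/27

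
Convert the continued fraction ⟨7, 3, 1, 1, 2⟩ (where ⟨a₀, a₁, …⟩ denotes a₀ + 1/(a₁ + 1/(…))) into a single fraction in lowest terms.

a_0 = 7: 7/1
a_1 = 3: 22/3
a_2 = 1: 29/4
a_3 = 1: 51/7
a_4 = 2: 131/18

131/18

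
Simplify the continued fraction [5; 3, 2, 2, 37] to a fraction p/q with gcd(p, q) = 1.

3367/636

Compute successive convergents:
a_0 = 5: 5/1
a_1 = 3: 16/3
a_2 = 2: 37/7
a_3 = 2: 90/17
a_4 = 37: 3367/636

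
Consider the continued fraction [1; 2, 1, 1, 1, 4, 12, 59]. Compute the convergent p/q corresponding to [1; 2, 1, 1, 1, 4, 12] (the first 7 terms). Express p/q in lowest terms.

623/452

Start with 12.
4 + 1/(12/1) = 4 + 1/12 = 49/12
1 + 1/(49/12) = 1 + 12/49 = 61/49
1 + 1/(61/49) = 1 + 49/61 = 110/61
1 + 1/(110/61) = 1 + 61/110 = 171/110
2 + 1/(171/110) = 2 + 110/171 = 452/171
1 + 1/(452/171) = 1 + 171/452 = 623/452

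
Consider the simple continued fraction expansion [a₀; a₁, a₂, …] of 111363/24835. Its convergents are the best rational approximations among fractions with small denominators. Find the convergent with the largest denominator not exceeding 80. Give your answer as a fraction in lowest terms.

a_0 = 4: 4/1  (≤ bound)
a_1 = 2: 9/2  (≤ bound)
a_2 = 15: 139/31  (≤ bound)
a_3 = 4: 565/126  (> 80, stop)

139/31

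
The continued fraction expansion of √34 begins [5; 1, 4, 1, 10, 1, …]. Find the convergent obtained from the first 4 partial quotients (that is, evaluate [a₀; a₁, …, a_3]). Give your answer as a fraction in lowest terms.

Build up convergents one term at a time:
a_0 = 5: 5/1
a_1 = 1: 6/1
a_2 = 4: 29/5
a_3 = 1: 35/6

35/6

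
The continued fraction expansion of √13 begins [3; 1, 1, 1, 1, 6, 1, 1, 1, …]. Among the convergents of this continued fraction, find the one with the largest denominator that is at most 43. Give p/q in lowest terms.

List convergents until the denominator exceeds the bound:
a_0 = 3: 3/1  (≤ bound)
a_1 = 1: 4/1  (≤ bound)
a_2 = 1: 7/2  (≤ bound)
a_3 = 1: 11/3  (≤ bound)
a_4 = 1: 18/5  (≤ bound)
a_5 = 6: 119/33  (≤ bound)
a_6 = 1: 137/38  (≤ bound)
a_7 = 1: 256/71  (> 43, stop)

137/38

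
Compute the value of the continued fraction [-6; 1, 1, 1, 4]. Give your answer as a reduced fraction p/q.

a_0 = -6: -6/1
a_1 = 1: -5/1
a_2 = 1: -11/2
a_3 = 1: -16/3
a_4 = 4: -75/14

-75/14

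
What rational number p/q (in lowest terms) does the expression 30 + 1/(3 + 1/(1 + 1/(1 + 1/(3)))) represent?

a_0 = 30: 30/1
a_1 = 3: 91/3
a_2 = 1: 121/4
a_3 = 1: 212/7
a_4 = 3: 757/25

757/25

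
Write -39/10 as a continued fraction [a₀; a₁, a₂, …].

[-4; 10]

⌊-39/10⌋ = -4, remainder 1
⌊10/1⌋ = 10, remainder 0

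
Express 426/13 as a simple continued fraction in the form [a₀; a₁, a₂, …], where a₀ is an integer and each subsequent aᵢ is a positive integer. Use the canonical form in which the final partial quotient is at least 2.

⌊426/13⌋ = 32, remainder 10
⌊13/10⌋ = 1, remainder 3
⌊10/3⌋ = 3, remainder 1
⌊3/1⌋ = 3, remainder 0

[32; 1, 3, 3]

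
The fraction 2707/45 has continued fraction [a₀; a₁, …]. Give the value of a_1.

6

Run the Euclidean algorithm, recording each quotient:
2707 ÷ 45 → quotient 60, remainder 7
45 ÷ 7 → quotient 6, remainder 3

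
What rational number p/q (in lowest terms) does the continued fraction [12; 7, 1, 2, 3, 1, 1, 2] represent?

Use the convergent recurrence hₖ = aₖ·hₖ₋₁ + hₖ₋₂ (and likewise for the denominators kₖ):
a_0 = 12: 12/1
a_1 = 7: 85/7
a_2 = 1: 97/8
a_3 = 2: 279/23
a_4 = 3: 934/77
a_5 = 1: 1213/100
a_6 = 1: 2147/177
a_7 = 2: 5507/454

5507/454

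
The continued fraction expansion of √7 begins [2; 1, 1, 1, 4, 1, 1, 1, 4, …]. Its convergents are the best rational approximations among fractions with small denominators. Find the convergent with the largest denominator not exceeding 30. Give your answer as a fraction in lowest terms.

45/17

a_0 = 2: 2/1  (≤ bound)
a_1 = 1: 3/1  (≤ bound)
a_2 = 1: 5/2  (≤ bound)
a_3 = 1: 8/3  (≤ bound)
a_4 = 4: 37/14  (≤ bound)
a_5 = 1: 45/17  (≤ bound)
a_6 = 1: 82/31  (> 30, stop)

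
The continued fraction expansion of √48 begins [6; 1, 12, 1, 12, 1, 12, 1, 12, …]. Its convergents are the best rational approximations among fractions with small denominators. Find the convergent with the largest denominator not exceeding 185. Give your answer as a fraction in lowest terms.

List convergents until the denominator exceeds the bound:
a_0 = 6: 6/1  (≤ bound)
a_1 = 1: 7/1  (≤ bound)
a_2 = 12: 90/13  (≤ bound)
a_3 = 1: 97/14  (≤ bound)
a_4 = 12: 1254/181  (≤ bound)
a_5 = 1: 1351/195  (> 185, stop)

1254/181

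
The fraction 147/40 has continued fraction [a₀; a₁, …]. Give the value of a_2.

Run the Euclidean algorithm, recording each quotient:
147 = 3·40 + 27, so a_0 = 3
40 = 1·27 + 13, so a_1 = 1
27 = 2·13 + 1, so a_2 = 2

2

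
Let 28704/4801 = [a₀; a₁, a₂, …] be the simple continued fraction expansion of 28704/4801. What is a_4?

28704 = 5·4801 + 4699, so a_0 = 5
4801 = 1·4699 + 102, so a_1 = 1
4699 = 46·102 + 7, so a_2 = 46
102 = 14·7 + 4, so a_3 = 14
7 = 1·4 + 3, so a_4 = 1

1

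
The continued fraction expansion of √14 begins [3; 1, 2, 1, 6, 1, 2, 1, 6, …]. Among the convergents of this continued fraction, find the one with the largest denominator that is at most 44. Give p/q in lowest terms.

116/31

List convergents until the denominator exceeds the bound:
a_0 = 3: 3/1  (≤ bound)
a_1 = 1: 4/1  (≤ bound)
a_2 = 2: 11/3  (≤ bound)
a_3 = 1: 15/4  (≤ bound)
a_4 = 6: 101/27  (≤ bound)
a_5 = 1: 116/31  (≤ bound)
a_6 = 2: 333/89  (> 44, stop)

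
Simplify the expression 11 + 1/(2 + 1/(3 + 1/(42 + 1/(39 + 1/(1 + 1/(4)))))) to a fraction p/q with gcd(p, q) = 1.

a_0 = 11: 11/1
a_1 = 2: 23/2
a_2 = 3: 80/7
a_3 = 42: 3383/296
a_4 = 39: 132017/11551
a_5 = 1: 135400/11847
a_6 = 4: 673617/58939

673617/58939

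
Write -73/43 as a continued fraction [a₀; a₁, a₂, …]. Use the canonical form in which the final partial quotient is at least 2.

[-2; 3, 3, 4]

Apply division with remainder until the remainder is 0:
-73 = -2·43 + 13, so a_0 = -2
43 = 3·13 + 4, so a_1 = 3
13 = 3·4 + 1, so a_2 = 3
4 = 4·1 + 0, so a_3 = 4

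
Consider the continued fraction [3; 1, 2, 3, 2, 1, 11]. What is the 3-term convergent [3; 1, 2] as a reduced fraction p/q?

11/3

Start with 2.
1 + 1/(2/1) = 1 + 1/2 = 3/2
3 + 1/(3/2) = 3 + 2/3 = 11/3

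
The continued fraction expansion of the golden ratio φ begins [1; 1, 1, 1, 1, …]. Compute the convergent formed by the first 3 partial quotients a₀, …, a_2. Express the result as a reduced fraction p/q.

3/2

Start with 1.
1 + 1/(1/1) = 1 + 1/1 = 2/1
1 + 1/(2/1) = 1 + 1/2 = 3/2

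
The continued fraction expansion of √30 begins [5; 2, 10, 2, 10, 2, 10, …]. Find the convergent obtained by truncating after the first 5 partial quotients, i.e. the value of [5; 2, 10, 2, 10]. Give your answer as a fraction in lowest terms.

2525/461

Use the convergent recurrence hₖ = aₖ·hₖ₋₁ + hₖ₋₂ (and likewise for the denominators kₖ):
a_0 = 5: 5/1
a_1 = 2: 11/2
a_2 = 10: 115/21
a_3 = 2: 241/44
a_4 = 10: 2525/461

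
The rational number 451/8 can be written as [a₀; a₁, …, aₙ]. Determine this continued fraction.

Repeatedly divide and take the remainder:
451 ÷ 8 → quotient 56, remainder 3
8 ÷ 3 → quotient 2, remainder 2
3 ÷ 2 → quotient 1, remainder 1
2 ÷ 1 → quotient 2, remainder 0

[56; 2, 1, 2]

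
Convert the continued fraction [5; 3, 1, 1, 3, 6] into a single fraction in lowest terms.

Start with 6.
3 + 1/(6/1) = 3 + 1/6 = 19/6
1 + 1/(19/6) = 1 + 6/19 = 25/19
1 + 1/(25/19) = 1 + 19/25 = 44/25
3 + 1/(44/25) = 3 + 25/44 = 157/44
5 + 1/(157/44) = 5 + 44/157 = 829/157

829/157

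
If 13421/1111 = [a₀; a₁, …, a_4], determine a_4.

13421 ÷ 1111 → quotient 12, remainder 89
1111 ÷ 89 → quotient 12, remainder 43
89 ÷ 43 → quotient 2, remainder 3
43 ÷ 3 → quotient 14, remainder 1
3 ÷ 1 → quotient 3, remainder 0

3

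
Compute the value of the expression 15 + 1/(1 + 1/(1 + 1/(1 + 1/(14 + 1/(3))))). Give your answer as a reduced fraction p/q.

a_0 = 15: 15/1
a_1 = 1: 16/1
a_2 = 1: 31/2
a_3 = 1: 47/3
a_4 = 14: 689/44
a_5 = 3: 2114/135

2114/135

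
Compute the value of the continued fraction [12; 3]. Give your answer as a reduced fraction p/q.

37/3

a_0 = 12: 12/1
a_1 = 3: 37/3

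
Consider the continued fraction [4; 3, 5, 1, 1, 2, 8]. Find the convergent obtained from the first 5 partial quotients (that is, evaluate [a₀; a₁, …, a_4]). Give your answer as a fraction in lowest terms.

151/35

Work from the innermost term outward:
Start with 1.
1 + 1/(1/1) = 1 + 1/1 = 2/1
5 + 1/(2/1) = 5 + 1/2 = 11/2
3 + 1/(11/2) = 3 + 2/11 = 35/11
4 + 1/(35/11) = 4 + 11/35 = 151/35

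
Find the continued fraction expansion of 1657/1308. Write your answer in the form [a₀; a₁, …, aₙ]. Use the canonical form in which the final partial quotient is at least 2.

[1; 3, 1, 2, 1, 28, 3]

1657 ÷ 1308 → quotient 1, remainder 349
1308 ÷ 349 → quotient 3, remainder 261
349 ÷ 261 → quotient 1, remainder 88
261 ÷ 88 → quotient 2, remainder 85
88 ÷ 85 → quotient 1, remainder 3
85 ÷ 3 → quotient 28, remainder 1
3 ÷ 1 → quotient 3, remainder 0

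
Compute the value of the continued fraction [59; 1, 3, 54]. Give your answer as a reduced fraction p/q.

12966/217

a_0 = 59: 59/1
a_1 = 1: 60/1
a_2 = 3: 239/4
a_3 = 54: 12966/217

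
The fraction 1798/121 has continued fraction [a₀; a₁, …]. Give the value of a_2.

6

⌊1798/121⌋ = 14, remainder 104
⌊121/104⌋ = 1, remainder 17
⌊104/17⌋ = 6, remainder 2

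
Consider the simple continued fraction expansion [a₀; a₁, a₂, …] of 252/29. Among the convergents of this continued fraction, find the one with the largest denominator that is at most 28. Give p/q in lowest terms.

List convergents until the denominator exceeds the bound:
a_0 = 8: 8/1  (≤ bound)
a_1 = 1: 9/1  (≤ bound)
a_2 = 2: 26/3  (≤ bound)
a_3 = 4: 113/13  (≤ bound)
a_4 = 2: 252/29  (> 28, stop)

113/13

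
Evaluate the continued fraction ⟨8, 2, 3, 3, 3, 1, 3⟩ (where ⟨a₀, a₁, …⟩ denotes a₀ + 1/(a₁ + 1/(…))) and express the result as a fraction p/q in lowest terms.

Start with 3.
1 + 1/(3/1) = 1 + 1/3 = 4/3
3 + 1/(4/3) = 3 + 3/4 = 15/4
3 + 1/(15/4) = 3 + 4/15 = 49/15
3 + 1/(49/15) = 3 + 15/49 = 162/49
2 + 1/(162/49) = 2 + 49/162 = 373/162
8 + 1/(373/162) = 8 + 162/373 = 3146/373

3146/373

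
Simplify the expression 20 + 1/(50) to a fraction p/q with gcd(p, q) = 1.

a_0 = 20: 20/1
a_1 = 50: 1001/50

1001/50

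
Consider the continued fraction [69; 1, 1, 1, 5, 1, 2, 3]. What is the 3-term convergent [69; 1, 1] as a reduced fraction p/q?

139/2

Starting at the tail and folding back:
Start with 1.
1 + 1/(1/1) = 1 + 1/1 = 2/1
69 + 1/(2/1) = 69 + 1/2 = 139/2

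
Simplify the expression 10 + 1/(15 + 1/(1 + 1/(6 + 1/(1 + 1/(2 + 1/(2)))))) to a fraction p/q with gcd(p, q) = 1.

8624/857

a_0 = 10: 10/1
a_1 = 15: 151/15
a_2 = 1: 161/16
a_3 = 6: 1117/111
a_4 = 1: 1278/127
a_5 = 2: 3673/365
a_6 = 2: 8624/857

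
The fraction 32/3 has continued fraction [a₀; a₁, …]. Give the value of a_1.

1

Repeatedly divide and take the remainder:
32 ÷ 3 → quotient 10, remainder 2
3 ÷ 2 → quotient 1, remainder 1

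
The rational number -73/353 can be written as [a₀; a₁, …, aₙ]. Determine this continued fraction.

[-1; 1, 3, 1, 5, 12]

-73 ÷ 353 → quotient -1, remainder 280
353 ÷ 280 → quotient 1, remainder 73
280 ÷ 73 → quotient 3, remainder 61
73 ÷ 61 → quotient 1, remainder 12
61 ÷ 12 → quotient 5, remainder 1
12 ÷ 1 → quotient 12, remainder 0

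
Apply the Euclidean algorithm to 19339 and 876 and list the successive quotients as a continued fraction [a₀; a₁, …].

[22; 13, 13, 2, 2]

Repeatedly divide and take the remainder:
⌊19339/876⌋ = 22, remainder 67
⌊876/67⌋ = 13, remainder 5
⌊67/5⌋ = 13, remainder 2
⌊5/2⌋ = 2, remainder 1
⌊2/1⌋ = 2, remainder 0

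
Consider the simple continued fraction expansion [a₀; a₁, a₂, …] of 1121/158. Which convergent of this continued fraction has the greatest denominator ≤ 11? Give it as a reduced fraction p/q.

78/11

a_0 = 7: 7/1  (≤ bound)
a_1 = 10: 71/10  (≤ bound)
a_2 = 1: 78/11  (≤ bound)
a_3 = 1: 149/21  (> 11, stop)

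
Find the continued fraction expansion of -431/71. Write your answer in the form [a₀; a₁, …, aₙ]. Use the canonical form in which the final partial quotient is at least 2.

[-7; 1, 13, 5]

-431 ÷ 71 → quotient -7, remainder 66
71 ÷ 66 → quotient 1, remainder 5
66 ÷ 5 → quotient 13, remainder 1
5 ÷ 1 → quotient 5, remainder 0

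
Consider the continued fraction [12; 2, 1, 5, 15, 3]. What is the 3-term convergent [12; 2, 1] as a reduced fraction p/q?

a_0 = 12: 12/1
a_1 = 2: 25/2
a_2 = 1: 37/3

37/3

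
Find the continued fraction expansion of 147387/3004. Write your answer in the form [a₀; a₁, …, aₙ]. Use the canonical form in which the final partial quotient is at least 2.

147387 ÷ 3004 → quotient 49, remainder 191
3004 ÷ 191 → quotient 15, remainder 139
191 ÷ 139 → quotient 1, remainder 52
139 ÷ 52 → quotient 2, remainder 35
52 ÷ 35 → quotient 1, remainder 17
35 ÷ 17 → quotient 2, remainder 1
17 ÷ 1 → quotient 17, remainder 0

[49; 15, 1, 2, 1, 2, 17]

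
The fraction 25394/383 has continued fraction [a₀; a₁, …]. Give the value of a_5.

Repeatedly divide and take the remainder:
25394 = 66·383 + 116, so a_0 = 66
383 = 3·116 + 35, so a_1 = 3
116 = 3·35 + 11, so a_2 = 3
35 = 3·11 + 2, so a_3 = 3
11 = 5·2 + 1, so a_4 = 5
2 = 2·1 + 0, so a_5 = 2

2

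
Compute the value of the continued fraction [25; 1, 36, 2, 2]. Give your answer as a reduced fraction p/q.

4857/187

Start with 2.
2 + 1/(2/1) = 2 + 1/2 = 5/2
36 + 1/(5/2) = 36 + 2/5 = 182/5
1 + 1/(182/5) = 1 + 5/182 = 187/182
25 + 1/(187/182) = 25 + 182/187 = 4857/187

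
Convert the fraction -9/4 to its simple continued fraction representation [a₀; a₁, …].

Apply division with remainder until the remainder is 0:
-9 ÷ 4 → quotient -3, remainder 3
4 ÷ 3 → quotient 1, remainder 1
3 ÷ 1 → quotient 3, remainder 0

[-3; 1, 3]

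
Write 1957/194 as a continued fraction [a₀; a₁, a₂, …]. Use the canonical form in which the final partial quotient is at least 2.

[10; 11, 2, 2, 3]

Run the Euclidean algorithm, recording each quotient:
1957 = 10·194 + 17, so a_0 = 10
194 = 11·17 + 7, so a_1 = 11
17 = 2·7 + 3, so a_2 = 2
7 = 2·3 + 1, so a_3 = 2
3 = 3·1 + 0, so a_4 = 3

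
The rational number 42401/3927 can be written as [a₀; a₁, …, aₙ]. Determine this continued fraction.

[10; 1, 3, 1, 14, 53]

Run the Euclidean algorithm, recording each quotient:
⌊42401/3927⌋ = 10, remainder 3131
⌊3927/3131⌋ = 1, remainder 796
⌊3131/796⌋ = 3, remainder 743
⌊796/743⌋ = 1, remainder 53
⌊743/53⌋ = 14, remainder 1
⌊53/1⌋ = 53, remainder 0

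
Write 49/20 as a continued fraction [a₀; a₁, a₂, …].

49 ÷ 20 → quotient 2, remainder 9
20 ÷ 9 → quotient 2, remainder 2
9 ÷ 2 → quotient 4, remainder 1
2 ÷ 1 → quotient 2, remainder 0

[2; 2, 4, 2]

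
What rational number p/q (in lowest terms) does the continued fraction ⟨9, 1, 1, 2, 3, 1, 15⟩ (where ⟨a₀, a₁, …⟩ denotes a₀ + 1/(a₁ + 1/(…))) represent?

3328/347

a_0 = 9: 9/1
a_1 = 1: 10/1
a_2 = 1: 19/2
a_3 = 2: 48/5
a_4 = 3: 163/17
a_5 = 1: 211/22
a_6 = 15: 3328/347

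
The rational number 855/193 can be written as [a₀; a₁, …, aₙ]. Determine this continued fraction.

Repeatedly divide and take the remainder:
⌊855/193⌋ = 4, remainder 83
⌊193/83⌋ = 2, remainder 27
⌊83/27⌋ = 3, remainder 2
⌊27/2⌋ = 13, remainder 1
⌊2/1⌋ = 2, remainder 0

[4; 2, 3, 13, 2]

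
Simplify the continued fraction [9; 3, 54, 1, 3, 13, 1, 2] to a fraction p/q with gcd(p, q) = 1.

257535/27599

Start with 2.
1 + 1/(2/1) = 1 + 1/2 = 3/2
13 + 1/(3/2) = 13 + 2/3 = 41/3
3 + 1/(41/3) = 3 + 3/41 = 126/41
1 + 1/(126/41) = 1 + 41/126 = 167/126
54 + 1/(167/126) = 54 + 126/167 = 9144/167
3 + 1/(9144/167) = 3 + 167/9144 = 27599/9144
9 + 1/(27599/9144) = 9 + 9144/27599 = 257535/27599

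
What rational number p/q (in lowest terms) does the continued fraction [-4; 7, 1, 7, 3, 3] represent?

-2533/654

Start with 3.
3 + 1/(3/1) = 3 + 1/3 = 10/3
7 + 1/(10/3) = 7 + 3/10 = 73/10
1 + 1/(73/10) = 1 + 10/73 = 83/73
7 + 1/(83/73) = 7 + 73/83 = 654/83
-4 + 1/(654/83) = -4 + 83/654 = -2533/654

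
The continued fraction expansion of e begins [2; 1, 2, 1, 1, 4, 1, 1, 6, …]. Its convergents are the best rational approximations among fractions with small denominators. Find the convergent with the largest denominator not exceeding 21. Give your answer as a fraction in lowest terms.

a_0 = 2: 2/1  (≤ bound)
a_1 = 1: 3/1  (≤ bound)
a_2 = 2: 8/3  (≤ bound)
a_3 = 1: 11/4  (≤ bound)
a_4 = 1: 19/7  (≤ bound)
a_5 = 4: 87/32  (> 21, stop)

19/7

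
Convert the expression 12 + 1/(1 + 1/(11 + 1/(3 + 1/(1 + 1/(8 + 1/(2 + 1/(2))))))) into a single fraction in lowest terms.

28976/2243

Start with 2.
2 + 1/(2/1) = 2 + 1/2 = 5/2
8 + 1/(5/2) = 8 + 2/5 = 42/5
1 + 1/(42/5) = 1 + 5/42 = 47/42
3 + 1/(47/42) = 3 + 42/47 = 183/47
11 + 1/(183/47) = 11 + 47/183 = 2060/183
1 + 1/(2060/183) = 1 + 183/2060 = 2243/2060
12 + 1/(2243/2060) = 12 + 2060/2243 = 28976/2243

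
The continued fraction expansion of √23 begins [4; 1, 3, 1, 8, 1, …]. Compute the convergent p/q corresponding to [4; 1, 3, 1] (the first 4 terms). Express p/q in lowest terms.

Use the convergent recurrence hₖ = aₖ·hₖ₋₁ + hₖ₋₂ (and likewise for the denominators kₖ):
a_0 = 4: 4/1
a_1 = 1: 5/1
a_2 = 3: 19/4
a_3 = 1: 24/5

24/5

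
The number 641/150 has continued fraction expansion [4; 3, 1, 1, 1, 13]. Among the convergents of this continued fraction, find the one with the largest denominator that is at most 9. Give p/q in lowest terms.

30/7

List convergents until the denominator exceeds the bound:
a_0 = 4: 4/1  (≤ bound)
a_1 = 3: 13/3  (≤ bound)
a_2 = 1: 17/4  (≤ bound)
a_3 = 1: 30/7  (≤ bound)
a_4 = 1: 47/11  (> 9, stop)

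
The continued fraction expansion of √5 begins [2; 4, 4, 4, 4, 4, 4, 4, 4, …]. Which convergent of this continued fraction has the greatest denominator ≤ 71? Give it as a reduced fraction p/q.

List convergents until the denominator exceeds the bound:
a_0 = 2: 2/1  (≤ bound)
a_1 = 4: 9/4  (≤ bound)
a_2 = 4: 38/17  (≤ bound)
a_3 = 4: 161/72  (> 71, stop)

38/17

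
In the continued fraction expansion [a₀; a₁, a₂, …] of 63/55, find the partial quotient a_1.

⌊63/55⌋ = 1, remainder 8
⌊55/8⌋ = 6, remainder 7

6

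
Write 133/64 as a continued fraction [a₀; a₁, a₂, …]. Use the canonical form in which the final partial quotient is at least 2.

[2; 12, 1, 4]

⌊133/64⌋ = 2, remainder 5
⌊64/5⌋ = 12, remainder 4
⌊5/4⌋ = 1, remainder 1
⌊4/1⌋ = 4, remainder 0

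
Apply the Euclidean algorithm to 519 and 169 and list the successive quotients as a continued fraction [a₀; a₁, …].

519 ÷ 169 → quotient 3, remainder 12
169 ÷ 12 → quotient 14, remainder 1
12 ÷ 1 → quotient 12, remainder 0

[3; 14, 12]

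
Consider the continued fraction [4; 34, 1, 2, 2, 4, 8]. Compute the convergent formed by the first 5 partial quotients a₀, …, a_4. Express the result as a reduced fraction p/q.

a_0 = 4: 4/1
a_1 = 34: 137/34
a_2 = 1: 141/35
a_3 = 2: 419/104
a_4 = 2: 979/243

979/243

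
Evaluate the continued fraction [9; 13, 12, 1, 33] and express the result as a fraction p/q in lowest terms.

Start with 33.
1 + 1/(33/1) = 1 + 1/33 = 34/33
12 + 1/(34/33) = 12 + 33/34 = 441/34
13 + 1/(441/34) = 13 + 34/441 = 5767/441
9 + 1/(5767/441) = 9 + 441/5767 = 52344/5767

52344/5767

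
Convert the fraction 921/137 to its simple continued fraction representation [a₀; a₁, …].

921 ÷ 137 → quotient 6, remainder 99
137 ÷ 99 → quotient 1, remainder 38
99 ÷ 38 → quotient 2, remainder 23
38 ÷ 23 → quotient 1, remainder 15
23 ÷ 15 → quotient 1, remainder 8
15 ÷ 8 → quotient 1, remainder 7
8 ÷ 7 → quotient 1, remainder 1
7 ÷ 1 → quotient 7, remainder 0

[6; 1, 2, 1, 1, 1, 1, 7]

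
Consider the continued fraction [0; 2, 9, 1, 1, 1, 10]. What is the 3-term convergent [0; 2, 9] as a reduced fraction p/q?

9/19

Start with 9.
2 + 1/(9/1) = 2 + 1/9 = 19/9
0 + 1/(19/9) = 0 + 9/19 = 9/19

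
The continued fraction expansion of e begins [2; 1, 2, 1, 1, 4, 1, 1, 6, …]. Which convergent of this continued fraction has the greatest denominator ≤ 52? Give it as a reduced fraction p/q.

106/39

a_0 = 2: 2/1  (≤ bound)
a_1 = 1: 3/1  (≤ bound)
a_2 = 2: 8/3  (≤ bound)
a_3 = 1: 11/4  (≤ bound)
a_4 = 1: 19/7  (≤ bound)
a_5 = 4: 87/32  (≤ bound)
a_6 = 1: 106/39  (≤ bound)
a_7 = 1: 193/71  (> 52, stop)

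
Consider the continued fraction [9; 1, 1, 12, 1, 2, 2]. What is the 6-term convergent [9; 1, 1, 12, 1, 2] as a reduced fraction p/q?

752/79

Start with 2.
1 + 1/(2/1) = 1 + 1/2 = 3/2
12 + 1/(3/2) = 12 + 2/3 = 38/3
1 + 1/(38/3) = 1 + 3/38 = 41/38
1 + 1/(41/38) = 1 + 38/41 = 79/41
9 + 1/(79/41) = 9 + 41/79 = 752/79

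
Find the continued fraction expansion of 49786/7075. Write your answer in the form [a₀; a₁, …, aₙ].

Repeatedly divide and take the remainder:
49786 ÷ 7075 → quotient 7, remainder 261
7075 ÷ 261 → quotient 27, remainder 28
261 ÷ 28 → quotient 9, remainder 9
28 ÷ 9 → quotient 3, remainder 1
9 ÷ 1 → quotient 9, remainder 0

[7; 27, 9, 3, 9]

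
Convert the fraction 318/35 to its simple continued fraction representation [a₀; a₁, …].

⌊318/35⌋ = 9, remainder 3
⌊35/3⌋ = 11, remainder 2
⌊3/2⌋ = 1, remainder 1
⌊2/1⌋ = 2, remainder 0

[9; 11, 1, 2]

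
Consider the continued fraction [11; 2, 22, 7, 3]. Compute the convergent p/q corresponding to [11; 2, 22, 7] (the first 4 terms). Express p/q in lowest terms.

3642/317

Starting at the tail and folding back:
Start with 7.
22 + 1/(7/1) = 22 + 1/7 = 155/7
2 + 1/(155/7) = 2 + 7/155 = 317/155
11 + 1/(317/155) = 11 + 155/317 = 3642/317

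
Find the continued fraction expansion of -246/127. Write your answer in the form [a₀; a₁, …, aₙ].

⌊-246/127⌋ = -2, remainder 8
⌊127/8⌋ = 15, remainder 7
⌊8/7⌋ = 1, remainder 1
⌊7/1⌋ = 7, remainder 0

[-2; 15, 1, 7]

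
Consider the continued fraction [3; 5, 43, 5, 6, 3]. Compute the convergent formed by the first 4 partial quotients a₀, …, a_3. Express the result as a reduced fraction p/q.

3471/1085

a_0 = 3: 3/1
a_1 = 5: 16/5
a_2 = 43: 691/216
a_3 = 5: 3471/1085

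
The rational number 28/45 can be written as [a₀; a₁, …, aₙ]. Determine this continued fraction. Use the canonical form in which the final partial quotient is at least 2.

Repeatedly divide and take the remainder:
28 ÷ 45 → quotient 0, remainder 28
45 ÷ 28 → quotient 1, remainder 17
28 ÷ 17 → quotient 1, remainder 11
17 ÷ 11 → quotient 1, remainder 6
11 ÷ 6 → quotient 1, remainder 5
6 ÷ 5 → quotient 1, remainder 1
5 ÷ 1 → quotient 5, remainder 0

[0; 1, 1, 1, 1, 1, 5]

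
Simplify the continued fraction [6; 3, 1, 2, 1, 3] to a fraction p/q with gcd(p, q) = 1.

351/56

a_0 = 6: 6/1
a_1 = 3: 19/3
a_2 = 1: 25/4
a_3 = 2: 69/11
a_4 = 1: 94/15
a_5 = 3: 351/56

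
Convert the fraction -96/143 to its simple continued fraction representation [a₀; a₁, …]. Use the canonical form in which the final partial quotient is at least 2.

[-1; 3, 23, 2]

⌊-96/143⌋ = -1, remainder 47
⌊143/47⌋ = 3, remainder 2
⌊47/2⌋ = 23, remainder 1
⌊2/1⌋ = 2, remainder 0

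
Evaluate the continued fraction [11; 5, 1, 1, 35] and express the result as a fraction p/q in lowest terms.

Start with 35.
1 + 1/(35/1) = 1 + 1/35 = 36/35
1 + 1/(36/35) = 1 + 35/36 = 71/36
5 + 1/(71/36) = 5 + 36/71 = 391/71
11 + 1/(391/71) = 11 + 71/391 = 4372/391

4372/391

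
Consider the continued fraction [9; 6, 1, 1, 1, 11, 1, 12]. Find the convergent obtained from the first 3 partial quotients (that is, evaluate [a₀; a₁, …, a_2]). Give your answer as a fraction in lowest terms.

Use the convergent recurrence hₖ = aₖ·hₖ₋₁ + hₖ₋₂ (and likewise for the denominators kₖ):
a_0 = 9: 9/1
a_1 = 6: 55/6
a_2 = 1: 64/7

64/7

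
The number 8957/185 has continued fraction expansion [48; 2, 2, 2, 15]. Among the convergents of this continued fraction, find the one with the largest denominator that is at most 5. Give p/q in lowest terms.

a_0 = 48: 48/1  (≤ bound)
a_1 = 2: 97/2  (≤ bound)
a_2 = 2: 242/5  (≤ bound)
a_3 = 2: 581/12  (> 5, stop)

242/5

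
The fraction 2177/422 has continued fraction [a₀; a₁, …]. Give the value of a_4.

1

2177 ÷ 422 → quotient 5, remainder 67
422 ÷ 67 → quotient 6, remainder 20
67 ÷ 20 → quotient 3, remainder 7
20 ÷ 7 → quotient 2, remainder 6
7 ÷ 6 → quotient 1, remainder 1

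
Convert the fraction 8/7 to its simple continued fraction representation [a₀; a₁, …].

Repeatedly divide and take the remainder:
8 ÷ 7 → quotient 1, remainder 1
7 ÷ 1 → quotient 7, remainder 0

[1; 7]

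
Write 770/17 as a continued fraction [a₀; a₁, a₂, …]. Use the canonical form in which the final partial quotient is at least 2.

Apply division with remainder until the remainder is 0:
770 ÷ 17 → quotient 45, remainder 5
17 ÷ 5 → quotient 3, remainder 2
5 ÷ 2 → quotient 2, remainder 1
2 ÷ 1 → quotient 2, remainder 0

[45; 3, 2, 2]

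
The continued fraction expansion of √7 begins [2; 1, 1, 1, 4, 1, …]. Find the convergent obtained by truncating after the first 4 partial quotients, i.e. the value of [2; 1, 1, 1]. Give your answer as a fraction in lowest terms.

Compute successive convergents:
a_0 = 2: 2/1
a_1 = 1: 3/1
a_2 = 1: 5/2
a_3 = 1: 8/3

8/3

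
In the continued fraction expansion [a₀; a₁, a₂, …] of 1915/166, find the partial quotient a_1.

⌊1915/166⌋ = 11, remainder 89
⌊166/89⌋ = 1, remainder 77

1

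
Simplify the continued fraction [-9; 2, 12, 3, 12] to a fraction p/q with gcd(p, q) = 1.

-8085/949

a_0 = -9: -9/1
a_1 = 2: -17/2
a_2 = 12: -213/25
a_3 = 3: -656/77
a_4 = 12: -8085/949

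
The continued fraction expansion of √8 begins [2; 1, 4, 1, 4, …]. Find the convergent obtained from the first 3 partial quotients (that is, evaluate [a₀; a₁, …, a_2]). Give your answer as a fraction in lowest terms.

14/5

Work from the innermost term outward:
Start with 4.
1 + 1/(4/1) = 1 + 1/4 = 5/4
2 + 1/(5/4) = 2 + 4/5 = 14/5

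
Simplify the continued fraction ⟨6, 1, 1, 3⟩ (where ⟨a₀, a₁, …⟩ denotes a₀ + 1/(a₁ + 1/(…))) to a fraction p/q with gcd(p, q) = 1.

46/7

Start with 3.
1 + 1/(3/1) = 1 + 1/3 = 4/3
1 + 1/(4/3) = 1 + 3/4 = 7/4
6 + 1/(7/4) = 6 + 4/7 = 46/7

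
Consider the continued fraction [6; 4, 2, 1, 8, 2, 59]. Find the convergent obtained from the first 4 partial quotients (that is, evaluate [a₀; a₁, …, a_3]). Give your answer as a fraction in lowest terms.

81/13

Use the convergent recurrence hₖ = aₖ·hₖ₋₁ + hₖ₋₂ (and likewise for the denominators kₖ):
a_0 = 6: 6/1
a_1 = 4: 25/4
a_2 = 2: 56/9
a_3 = 1: 81/13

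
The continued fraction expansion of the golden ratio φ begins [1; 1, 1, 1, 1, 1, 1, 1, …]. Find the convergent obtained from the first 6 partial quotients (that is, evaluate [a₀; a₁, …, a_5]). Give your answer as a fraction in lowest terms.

a_0 = 1: 1/1
a_1 = 1: 2/1
a_2 = 1: 3/2
a_3 = 1: 5/3
a_4 = 1: 8/5
a_5 = 1: 13/8

13/8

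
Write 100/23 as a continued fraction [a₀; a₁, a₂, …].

Run the Euclidean algorithm, recording each quotient:
⌊100/23⌋ = 4, remainder 8
⌊23/8⌋ = 2, remainder 7
⌊8/7⌋ = 1, remainder 1
⌊7/1⌋ = 7, remainder 0

[4; 2, 1, 7]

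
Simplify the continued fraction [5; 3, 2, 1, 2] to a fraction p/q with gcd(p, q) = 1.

a_0 = 5: 5/1
a_1 = 3: 16/3
a_2 = 2: 37/7
a_3 = 1: 53/10
a_4 = 2: 143/27

143/27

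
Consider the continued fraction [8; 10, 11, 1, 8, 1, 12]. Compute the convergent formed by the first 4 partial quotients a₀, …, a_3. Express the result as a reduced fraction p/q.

980/121

Start with 1.
11 + 1/(1/1) = 11 + 1/1 = 12/1
10 + 1/(12/1) = 10 + 1/12 = 121/12
8 + 1/(121/12) = 8 + 12/121 = 980/121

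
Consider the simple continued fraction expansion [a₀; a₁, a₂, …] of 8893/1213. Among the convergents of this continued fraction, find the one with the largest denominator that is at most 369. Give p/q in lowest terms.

a_0 = 7: 7/1  (≤ bound)
a_1 = 3: 22/3  (≤ bound)
a_2 = 57: 1261/172  (≤ bound)
a_3 = 2: 2544/347  (≤ bound)
a_4 = 3: 8893/1213  (> 369, stop)

2544/347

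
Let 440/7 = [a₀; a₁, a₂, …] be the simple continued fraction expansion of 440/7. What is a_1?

440 = 62·7 + 6, so a_0 = 62
7 = 1·6 + 1, so a_1 = 1

1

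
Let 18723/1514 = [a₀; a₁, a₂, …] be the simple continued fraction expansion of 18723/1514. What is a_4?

Run the Euclidean algorithm, recording each quotient:
18723 = 12·1514 + 555, so a_0 = 12
1514 = 2·555 + 404, so a_1 = 2
555 = 1·404 + 151, so a_2 = 1
404 = 2·151 + 102, so a_3 = 2
151 = 1·102 + 49, so a_4 = 1

1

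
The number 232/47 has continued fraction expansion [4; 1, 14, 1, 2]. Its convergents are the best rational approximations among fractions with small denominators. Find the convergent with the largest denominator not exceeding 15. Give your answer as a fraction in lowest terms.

List convergents until the denominator exceeds the bound:
a_0 = 4: 4/1  (≤ bound)
a_1 = 1: 5/1  (≤ bound)
a_2 = 14: 74/15  (≤ bound)
a_3 = 1: 79/16  (> 15, stop)

74/15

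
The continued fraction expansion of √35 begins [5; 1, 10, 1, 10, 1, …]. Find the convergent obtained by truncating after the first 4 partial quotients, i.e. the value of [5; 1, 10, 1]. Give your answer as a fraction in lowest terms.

Start with 1.
10 + 1/(1/1) = 10 + 1/1 = 11/1
1 + 1/(11/1) = 1 + 1/11 = 12/11
5 + 1/(12/11) = 5 + 11/12 = 71/12

71/12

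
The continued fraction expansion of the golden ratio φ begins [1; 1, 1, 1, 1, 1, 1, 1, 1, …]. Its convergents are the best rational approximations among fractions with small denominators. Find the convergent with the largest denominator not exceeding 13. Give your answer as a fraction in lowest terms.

a_0 = 1: 1/1  (≤ bound)
a_1 = 1: 2/1  (≤ bound)
a_2 = 1: 3/2  (≤ bound)
a_3 = 1: 5/3  (≤ bound)
a_4 = 1: 8/5  (≤ bound)
a_5 = 1: 13/8  (≤ bound)
a_6 = 1: 21/13  (≤ bound)
a_7 = 1: 34/21  (> 13, stop)

21/13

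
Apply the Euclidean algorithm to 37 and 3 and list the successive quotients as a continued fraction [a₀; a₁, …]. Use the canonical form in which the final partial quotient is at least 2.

[12; 3]

Apply division with remainder until the remainder is 0:
37 = 12·3 + 1, so a_0 = 12
3 = 3·1 + 0, so a_1 = 3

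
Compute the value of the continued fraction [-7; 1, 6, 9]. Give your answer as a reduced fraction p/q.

Collapse the nested fraction from the inside out:
Start with 9.
6 + 1/(9/1) = 6 + 1/9 = 55/9
1 + 1/(55/9) = 1 + 9/55 = 64/55
-7 + 1/(64/55) = -7 + 55/64 = -393/64

-393/64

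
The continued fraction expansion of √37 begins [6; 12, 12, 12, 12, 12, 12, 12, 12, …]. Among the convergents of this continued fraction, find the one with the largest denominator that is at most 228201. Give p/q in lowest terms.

128766/21169

a_0 = 6: 6/1  (≤ bound)
a_1 = 12: 73/12  (≤ bound)
a_2 = 12: 882/145  (≤ bound)
a_3 = 12: 10657/1752  (≤ bound)
a_4 = 12: 128766/21169  (≤ bound)
a_5 = 12: 1555849/255780  (> 228201, stop)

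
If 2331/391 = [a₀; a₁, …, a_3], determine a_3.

Repeatedly divide and take the remainder:
2331 = 5·391 + 376, so a_0 = 5
391 = 1·376 + 15, so a_1 = 1
376 = 25·15 + 1, so a_2 = 25
15 = 15·1 + 0, so a_3 = 15

15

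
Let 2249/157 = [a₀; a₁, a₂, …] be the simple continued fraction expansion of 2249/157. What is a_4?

2249 ÷ 157 → quotient 14, remainder 51
157 ÷ 51 → quotient 3, remainder 4
51 ÷ 4 → quotient 12, remainder 3
4 ÷ 3 → quotient 1, remainder 1
3 ÷ 1 → quotient 3, remainder 0

3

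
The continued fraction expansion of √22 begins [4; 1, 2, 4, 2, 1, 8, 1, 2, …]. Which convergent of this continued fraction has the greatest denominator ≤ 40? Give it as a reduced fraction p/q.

136/29

List convergents until the denominator exceeds the bound:
a_0 = 4: 4/1  (≤ bound)
a_1 = 1: 5/1  (≤ bound)
a_2 = 2: 14/3  (≤ bound)
a_3 = 4: 61/13  (≤ bound)
a_4 = 2: 136/29  (≤ bound)
a_5 = 1: 197/42  (> 40, stop)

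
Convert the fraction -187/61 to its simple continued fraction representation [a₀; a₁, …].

-187 ÷ 61 → quotient -4, remainder 57
61 ÷ 57 → quotient 1, remainder 4
57 ÷ 4 → quotient 14, remainder 1
4 ÷ 1 → quotient 4, remainder 0

[-4; 1, 14, 4]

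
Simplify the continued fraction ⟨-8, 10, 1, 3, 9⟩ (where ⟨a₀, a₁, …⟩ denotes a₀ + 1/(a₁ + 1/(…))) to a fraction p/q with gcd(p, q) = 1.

-3147/398

Start with 9.
3 + 1/(9/1) = 3 + 1/9 = 28/9
1 + 1/(28/9) = 1 + 9/28 = 37/28
10 + 1/(37/28) = 10 + 28/37 = 398/37
-8 + 1/(398/37) = -8 + 37/398 = -3147/398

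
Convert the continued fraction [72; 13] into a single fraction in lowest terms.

a_0 = 72: 72/1
a_1 = 13: 937/13

937/13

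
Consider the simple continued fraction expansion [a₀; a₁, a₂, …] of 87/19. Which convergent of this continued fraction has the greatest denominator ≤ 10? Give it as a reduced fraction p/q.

32/7

List convergents until the denominator exceeds the bound:
a_0 = 4: 4/1  (≤ bound)
a_1 = 1: 5/1  (≤ bound)
a_2 = 1: 9/2  (≤ bound)
a_3 = 2: 23/5  (≤ bound)
a_4 = 1: 32/7  (≤ bound)
a_5 = 2: 87/19  (> 10, stop)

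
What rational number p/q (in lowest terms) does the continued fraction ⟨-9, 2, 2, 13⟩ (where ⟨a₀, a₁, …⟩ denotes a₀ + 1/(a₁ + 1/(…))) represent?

Start with 13.
2 + 1/(13/1) = 2 + 1/13 = 27/13
2 + 1/(27/13) = 2 + 13/27 = 67/27
-9 + 1/(67/27) = -9 + 27/67 = -576/67

-576/67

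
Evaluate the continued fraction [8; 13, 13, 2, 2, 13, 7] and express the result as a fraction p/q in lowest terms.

a_0 = 8: 8/1
a_1 = 13: 105/13
a_2 = 13: 1373/170
a_3 = 2: 2851/353
a_4 = 2: 7075/876
a_5 = 13: 94826/11741
a_6 = 7: 670857/83063

670857/83063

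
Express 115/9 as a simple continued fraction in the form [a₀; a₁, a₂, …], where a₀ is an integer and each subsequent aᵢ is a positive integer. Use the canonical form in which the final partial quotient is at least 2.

⌊115/9⌋ = 12, remainder 7
⌊9/7⌋ = 1, remainder 2
⌊7/2⌋ = 3, remainder 1
⌊2/1⌋ = 2, remainder 0

[12; 1, 3, 2]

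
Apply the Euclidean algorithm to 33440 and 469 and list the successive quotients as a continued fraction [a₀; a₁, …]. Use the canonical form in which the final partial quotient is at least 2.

Repeatedly divide and take the remainder:
33440 ÷ 469 → quotient 71, remainder 141
469 ÷ 141 → quotient 3, remainder 46
141 ÷ 46 → quotient 3, remainder 3
46 ÷ 3 → quotient 15, remainder 1
3 ÷ 1 → quotient 3, remainder 0

[71; 3, 3, 15, 3]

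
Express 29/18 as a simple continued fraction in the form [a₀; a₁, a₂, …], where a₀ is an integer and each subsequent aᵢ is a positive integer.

29 = 1·18 + 11, so a_0 = 1
18 = 1·11 + 7, so a_1 = 1
11 = 1·7 + 4, so a_2 = 1
7 = 1·4 + 3, so a_3 = 1
4 = 1·3 + 1, so a_4 = 1
3 = 3·1 + 0, so a_5 = 3

[1; 1, 1, 1, 1, 3]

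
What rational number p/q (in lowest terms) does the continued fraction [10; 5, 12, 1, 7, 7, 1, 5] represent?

Compute successive convergents:
a_0 = 10: 10/1
a_1 = 5: 51/5
a_2 = 12: 622/61
a_3 = 1: 673/66
a_4 = 7: 5333/523
a_5 = 7: 38004/3727
a_6 = 1: 43337/4250
a_7 = 5: 254689/24977

254689/24977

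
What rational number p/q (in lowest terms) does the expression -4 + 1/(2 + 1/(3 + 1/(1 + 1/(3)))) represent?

-121/34

Start with 3.
1 + 1/(3/1) = 1 + 1/3 = 4/3
3 + 1/(4/3) = 3 + 3/4 = 15/4
2 + 1/(15/4) = 2 + 4/15 = 34/15
-4 + 1/(34/15) = -4 + 15/34 = -121/34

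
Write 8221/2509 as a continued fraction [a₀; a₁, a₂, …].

[3; 3, 1, 1, 1, 1, 2, 53]

⌊8221/2509⌋ = 3, remainder 694
⌊2509/694⌋ = 3, remainder 427
⌊694/427⌋ = 1, remainder 267
⌊427/267⌋ = 1, remainder 160
⌊267/160⌋ = 1, remainder 107
⌊160/107⌋ = 1, remainder 53
⌊107/53⌋ = 2, remainder 1
⌊53/1⌋ = 53, remainder 0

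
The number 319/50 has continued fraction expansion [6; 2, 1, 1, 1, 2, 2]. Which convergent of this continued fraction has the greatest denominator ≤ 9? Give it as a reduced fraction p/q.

51/8

a_0 = 6: 6/1  (≤ bound)
a_1 = 2: 13/2  (≤ bound)
a_2 = 1: 19/3  (≤ bound)
a_3 = 1: 32/5  (≤ bound)
a_4 = 1: 51/8  (≤ bound)
a_5 = 2: 134/21  (> 9, stop)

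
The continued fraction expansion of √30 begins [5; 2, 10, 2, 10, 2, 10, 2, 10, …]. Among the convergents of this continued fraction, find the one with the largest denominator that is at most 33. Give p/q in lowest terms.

115/21

a_0 = 5: 5/1  (≤ bound)
a_1 = 2: 11/2  (≤ bound)
a_2 = 10: 115/21  (≤ bound)
a_3 = 2: 241/44  (> 33, stop)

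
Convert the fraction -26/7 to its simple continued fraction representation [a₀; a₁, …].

-26 ÷ 7 → quotient -4, remainder 2
7 ÷ 2 → quotient 3, remainder 1
2 ÷ 1 → quotient 2, remainder 0

[-4; 3, 2]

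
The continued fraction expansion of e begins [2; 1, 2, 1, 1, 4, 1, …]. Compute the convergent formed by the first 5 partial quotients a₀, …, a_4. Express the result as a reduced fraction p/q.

19/7

Collapse the nested fraction from the inside out:
Start with 1.
1 + 1/(1/1) = 1 + 1/1 = 2/1
2 + 1/(2/1) = 2 + 1/2 = 5/2
1 + 1/(5/2) = 1 + 2/5 = 7/5
2 + 1/(7/5) = 2 + 5/7 = 19/7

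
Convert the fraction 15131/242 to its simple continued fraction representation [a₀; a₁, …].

[62; 1, 1, 9, 1, 1, 2, 2]

15131 ÷ 242 → quotient 62, remainder 127
242 ÷ 127 → quotient 1, remainder 115
127 ÷ 115 → quotient 1, remainder 12
115 ÷ 12 → quotient 9, remainder 7
12 ÷ 7 → quotient 1, remainder 5
7 ÷ 5 → quotient 1, remainder 2
5 ÷ 2 → quotient 2, remainder 1
2 ÷ 1 → quotient 2, remainder 0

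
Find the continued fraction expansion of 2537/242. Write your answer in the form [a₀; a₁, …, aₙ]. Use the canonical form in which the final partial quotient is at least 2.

Apply division with remainder until the remainder is 0:
2537 = 10·242 + 117, so a_0 = 10
242 = 2·117 + 8, so a_1 = 2
117 = 14·8 + 5, so a_2 = 14
8 = 1·5 + 3, so a_3 = 1
5 = 1·3 + 2, so a_4 = 1
3 = 1·2 + 1, so a_5 = 1
2 = 2·1 + 0, so a_6 = 2

[10; 2, 14, 1, 1, 1, 2]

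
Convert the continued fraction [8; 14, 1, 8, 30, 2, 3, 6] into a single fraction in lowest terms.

1452783/180086

Work from the innermost term outward:
Start with 6.
3 + 1/(6/1) = 3 + 1/6 = 19/6
2 + 1/(19/6) = 2 + 6/19 = 44/19
30 + 1/(44/19) = 30 + 19/44 = 1339/44
8 + 1/(1339/44) = 8 + 44/1339 = 10756/1339
1 + 1/(10756/1339) = 1 + 1339/10756 = 12095/10756
14 + 1/(12095/10756) = 14 + 10756/12095 = 180086/12095
8 + 1/(180086/12095) = 8 + 12095/180086 = 1452783/180086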